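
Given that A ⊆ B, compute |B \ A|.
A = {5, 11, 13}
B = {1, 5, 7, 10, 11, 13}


Set A = {5, 11, 13}, |A| = 3
Set B = {1, 5, 7, 10, 11, 13}, |B| = 6
Since A ⊆ B: B \ A = {1, 7, 10}
|B| - |A| = 6 - 3 = 3

3


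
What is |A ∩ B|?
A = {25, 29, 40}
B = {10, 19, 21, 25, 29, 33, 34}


Set A = {25, 29, 40}
Set B = {10, 19, 21, 25, 29, 33, 34}
A ∩ B = {25, 29}
|A ∩ B| = 2

2


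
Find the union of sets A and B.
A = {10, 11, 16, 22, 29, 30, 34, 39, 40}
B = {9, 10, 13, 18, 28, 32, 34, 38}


Set A = {10, 11, 16, 22, 29, 30, 34, 39, 40}
Set B = {9, 10, 13, 18, 28, 32, 34, 38}
A ∪ B includes all elements in either set.
Elements from A: {10, 11, 16, 22, 29, 30, 34, 39, 40}
Elements from B not already included: {9, 13, 18, 28, 32, 38}
A ∪ B = {9, 10, 11, 13, 16, 18, 22, 28, 29, 30, 32, 34, 38, 39, 40}

{9, 10, 11, 13, 16, 18, 22, 28, 29, 30, 32, 34, 38, 39, 40}


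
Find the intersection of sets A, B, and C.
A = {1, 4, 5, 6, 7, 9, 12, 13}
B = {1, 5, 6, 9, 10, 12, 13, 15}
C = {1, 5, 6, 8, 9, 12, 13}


Set A = {1, 4, 5, 6, 7, 9, 12, 13}
Set B = {1, 5, 6, 9, 10, 12, 13, 15}
Set C = {1, 5, 6, 8, 9, 12, 13}
First, A ∩ B = {1, 5, 6, 9, 12, 13}
Then, (A ∩ B) ∩ C = {1, 5, 6, 9, 12, 13}

{1, 5, 6, 9, 12, 13}


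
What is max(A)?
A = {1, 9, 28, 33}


Set A = {1, 9, 28, 33}
Elements in ascending order: 1, 9, 28, 33
The largest element is 33.

33


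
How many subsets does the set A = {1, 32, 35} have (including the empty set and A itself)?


Set A = {1, 32, 35}
|A| = 3
The power set P(A) contains all subsets of A.
|P(A)| = 2^|A| = 2^3 = 8

8


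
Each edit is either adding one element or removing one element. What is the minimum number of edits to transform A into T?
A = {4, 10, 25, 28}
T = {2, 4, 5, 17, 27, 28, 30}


Set A = {4, 10, 25, 28}
Set T = {2, 4, 5, 17, 27, 28, 30}
Elements to remove from A (in A, not in T): {10, 25} → 2 removals
Elements to add to A (in T, not in A): {2, 5, 17, 27, 30} → 5 additions
Total edits = 2 + 5 = 7

7


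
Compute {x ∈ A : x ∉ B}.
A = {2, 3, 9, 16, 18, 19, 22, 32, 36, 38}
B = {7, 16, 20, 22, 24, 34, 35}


Set A = {2, 3, 9, 16, 18, 19, 22, 32, 36, 38}
Set B = {7, 16, 20, 22, 24, 34, 35}
Check each element of A against B:
2 ∉ B (include), 3 ∉ B (include), 9 ∉ B (include), 16 ∈ B, 18 ∉ B (include), 19 ∉ B (include), 22 ∈ B, 32 ∉ B (include), 36 ∉ B (include), 38 ∉ B (include)
Elements of A not in B: {2, 3, 9, 18, 19, 32, 36, 38}

{2, 3, 9, 18, 19, 32, 36, 38}


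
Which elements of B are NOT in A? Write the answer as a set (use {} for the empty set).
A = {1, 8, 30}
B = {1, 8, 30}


Set A = {1, 8, 30}
Set B = {1, 8, 30}
Check each element of B against A:
1 ∈ A, 8 ∈ A, 30 ∈ A
Elements of B not in A: {}

{}


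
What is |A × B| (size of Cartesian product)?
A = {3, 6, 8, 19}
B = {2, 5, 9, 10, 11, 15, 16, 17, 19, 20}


Set A = {3, 6, 8, 19} has 4 elements.
Set B = {2, 5, 9, 10, 11, 15, 16, 17, 19, 20} has 10 elements.
|A × B| = |A| × |B| = 4 × 10 = 40

40


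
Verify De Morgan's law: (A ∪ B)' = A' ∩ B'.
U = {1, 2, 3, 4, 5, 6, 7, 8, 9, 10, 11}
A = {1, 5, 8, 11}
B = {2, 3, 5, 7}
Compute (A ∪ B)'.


U = {1, 2, 3, 4, 5, 6, 7, 8, 9, 10, 11}
A = {1, 5, 8, 11}, B = {2, 3, 5, 7}
A ∪ B = {1, 2, 3, 5, 7, 8, 11}
(A ∪ B)' = U \ (A ∪ B) = {4, 6, 9, 10}
Verification via A' ∩ B': A' = {2, 3, 4, 6, 7, 9, 10}, B' = {1, 4, 6, 8, 9, 10, 11}
A' ∩ B' = {4, 6, 9, 10} ✓

{4, 6, 9, 10}


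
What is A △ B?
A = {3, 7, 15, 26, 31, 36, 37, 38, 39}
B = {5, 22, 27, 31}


Set A = {3, 7, 15, 26, 31, 36, 37, 38, 39}
Set B = {5, 22, 27, 31}
A △ B = (A \ B) ∪ (B \ A)
Elements in A but not B: {3, 7, 15, 26, 36, 37, 38, 39}
Elements in B but not A: {5, 22, 27}
A △ B = {3, 5, 7, 15, 22, 26, 27, 36, 37, 38, 39}

{3, 5, 7, 15, 22, 26, 27, 36, 37, 38, 39}


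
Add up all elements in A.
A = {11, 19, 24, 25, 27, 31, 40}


Set A = {11, 19, 24, 25, 27, 31, 40}
Sum = 11 + 19 + 24 + 25 + 27 + 31 + 40 = 177

177


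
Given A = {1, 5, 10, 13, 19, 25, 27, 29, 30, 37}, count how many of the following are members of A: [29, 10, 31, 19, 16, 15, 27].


Set A = {1, 5, 10, 13, 19, 25, 27, 29, 30, 37}
Candidates: [29, 10, 31, 19, 16, 15, 27]
Check each candidate:
29 ∈ A, 10 ∈ A, 31 ∉ A, 19 ∈ A, 16 ∉ A, 15 ∉ A, 27 ∈ A
Count of candidates in A: 4

4


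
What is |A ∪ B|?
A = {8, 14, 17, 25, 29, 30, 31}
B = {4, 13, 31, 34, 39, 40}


Set A = {8, 14, 17, 25, 29, 30, 31}, |A| = 7
Set B = {4, 13, 31, 34, 39, 40}, |B| = 6
A ∩ B = {31}, |A ∩ B| = 1
|A ∪ B| = |A| + |B| - |A ∩ B| = 7 + 6 - 1 = 12

12


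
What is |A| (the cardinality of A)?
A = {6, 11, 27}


Set A = {6, 11, 27}
Listing elements: 6, 11, 27
Counting: 3 elements
|A| = 3

3


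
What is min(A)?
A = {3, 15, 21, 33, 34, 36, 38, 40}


Set A = {3, 15, 21, 33, 34, 36, 38, 40}
Elements in ascending order: 3, 15, 21, 33, 34, 36, 38, 40
The smallest element is 3.

3


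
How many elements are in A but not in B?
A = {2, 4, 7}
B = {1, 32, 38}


Set A = {2, 4, 7}
Set B = {1, 32, 38}
A \ B = {2, 4, 7}
|A \ B| = 3

3


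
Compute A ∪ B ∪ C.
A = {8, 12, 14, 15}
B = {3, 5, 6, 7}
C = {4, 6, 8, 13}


Set A = {8, 12, 14, 15}
Set B = {3, 5, 6, 7}
Set C = {4, 6, 8, 13}
First, A ∪ B = {3, 5, 6, 7, 8, 12, 14, 15}
Then, (A ∪ B) ∪ C = {3, 4, 5, 6, 7, 8, 12, 13, 14, 15}

{3, 4, 5, 6, 7, 8, 12, 13, 14, 15}


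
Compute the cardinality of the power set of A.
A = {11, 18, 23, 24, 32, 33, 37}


Set A = {11, 18, 23, 24, 32, 33, 37}
|A| = 7
The power set P(A) contains all subsets of A.
|P(A)| = 2^|A| = 2^7 = 128

128


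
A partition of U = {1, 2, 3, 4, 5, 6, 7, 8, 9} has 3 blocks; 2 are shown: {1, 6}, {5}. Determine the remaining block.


U = {1, 2, 3, 4, 5, 6, 7, 8, 9}
Shown blocks: {1, 6}, {5}
A partition's blocks are pairwise disjoint and cover U, so the missing block = U \ (union of shown blocks).
Union of shown blocks: {1, 5, 6}
Missing block = U \ (union) = {2, 3, 4, 7, 8, 9}

{2, 3, 4, 7, 8, 9}


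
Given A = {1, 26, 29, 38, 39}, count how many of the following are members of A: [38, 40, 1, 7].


Set A = {1, 26, 29, 38, 39}
Candidates: [38, 40, 1, 7]
Check each candidate:
38 ∈ A, 40 ∉ A, 1 ∈ A, 7 ∉ A
Count of candidates in A: 2

2


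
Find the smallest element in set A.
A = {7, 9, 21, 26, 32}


Set A = {7, 9, 21, 26, 32}
Elements in ascending order: 7, 9, 21, 26, 32
The smallest element is 7.

7


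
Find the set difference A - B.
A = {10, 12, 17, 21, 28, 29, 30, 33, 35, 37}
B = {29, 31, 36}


Set A = {10, 12, 17, 21, 28, 29, 30, 33, 35, 37}
Set B = {29, 31, 36}
A \ B includes elements in A that are not in B.
Check each element of A:
10 (not in B, keep), 12 (not in B, keep), 17 (not in B, keep), 21 (not in B, keep), 28 (not in B, keep), 29 (in B, remove), 30 (not in B, keep), 33 (not in B, keep), 35 (not in B, keep), 37 (not in B, keep)
A \ B = {10, 12, 17, 21, 28, 30, 33, 35, 37}

{10, 12, 17, 21, 28, 30, 33, 35, 37}


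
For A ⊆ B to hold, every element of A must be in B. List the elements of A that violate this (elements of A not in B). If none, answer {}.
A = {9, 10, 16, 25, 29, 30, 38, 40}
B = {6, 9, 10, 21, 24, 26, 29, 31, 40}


Set A = {9, 10, 16, 25, 29, 30, 38, 40}
Set B = {6, 9, 10, 21, 24, 26, 29, 31, 40}
Check each element of A against B:
9 ∈ B, 10 ∈ B, 16 ∉ B (include), 25 ∉ B (include), 29 ∈ B, 30 ∉ B (include), 38 ∉ B (include), 40 ∈ B
Elements of A not in B: {16, 25, 30, 38}

{16, 25, 30, 38}


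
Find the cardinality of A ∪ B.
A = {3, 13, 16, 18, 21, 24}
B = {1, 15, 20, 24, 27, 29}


Set A = {3, 13, 16, 18, 21, 24}, |A| = 6
Set B = {1, 15, 20, 24, 27, 29}, |B| = 6
A ∩ B = {24}, |A ∩ B| = 1
|A ∪ B| = |A| + |B| - |A ∩ B| = 6 + 6 - 1 = 11

11


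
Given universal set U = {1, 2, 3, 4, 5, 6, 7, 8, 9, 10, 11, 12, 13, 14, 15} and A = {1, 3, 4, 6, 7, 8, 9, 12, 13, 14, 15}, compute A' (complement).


Universal set U = {1, 2, 3, 4, 5, 6, 7, 8, 9, 10, 11, 12, 13, 14, 15}
Set A = {1, 3, 4, 6, 7, 8, 9, 12, 13, 14, 15}
A' = U \ A = elements in U but not in A
Checking each element of U:
1 (in A, exclude), 2 (not in A, include), 3 (in A, exclude), 4 (in A, exclude), 5 (not in A, include), 6 (in A, exclude), 7 (in A, exclude), 8 (in A, exclude), 9 (in A, exclude), 10 (not in A, include), 11 (not in A, include), 12 (in A, exclude), 13 (in A, exclude), 14 (in A, exclude), 15 (in A, exclude)
A' = {2, 5, 10, 11}

{2, 5, 10, 11}


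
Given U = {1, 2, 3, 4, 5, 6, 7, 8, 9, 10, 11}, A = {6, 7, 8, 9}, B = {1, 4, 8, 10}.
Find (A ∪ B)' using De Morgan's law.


U = {1, 2, 3, 4, 5, 6, 7, 8, 9, 10, 11}
A = {6, 7, 8, 9}, B = {1, 4, 8, 10}
A ∪ B = {1, 4, 6, 7, 8, 9, 10}
(A ∪ B)' = U \ (A ∪ B) = {2, 3, 5, 11}
Verification via A' ∩ B': A' = {1, 2, 3, 4, 5, 10, 11}, B' = {2, 3, 5, 6, 7, 9, 11}
A' ∩ B' = {2, 3, 5, 11} ✓

{2, 3, 5, 11}


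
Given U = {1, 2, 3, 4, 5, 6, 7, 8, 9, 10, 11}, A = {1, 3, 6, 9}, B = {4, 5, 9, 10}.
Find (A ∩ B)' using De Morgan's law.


U = {1, 2, 3, 4, 5, 6, 7, 8, 9, 10, 11}
A = {1, 3, 6, 9}, B = {4, 5, 9, 10}
A ∩ B = {9}
(A ∩ B)' = U \ (A ∩ B) = {1, 2, 3, 4, 5, 6, 7, 8, 10, 11}
Verification via A' ∪ B': A' = {2, 4, 5, 7, 8, 10, 11}, B' = {1, 2, 3, 6, 7, 8, 11}
A' ∪ B' = {1, 2, 3, 4, 5, 6, 7, 8, 10, 11} ✓

{1, 2, 3, 4, 5, 6, 7, 8, 10, 11}


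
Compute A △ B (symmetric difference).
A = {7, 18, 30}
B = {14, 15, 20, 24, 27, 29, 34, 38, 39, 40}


Set A = {7, 18, 30}
Set B = {14, 15, 20, 24, 27, 29, 34, 38, 39, 40}
A △ B = (A \ B) ∪ (B \ A)
Elements in A but not B: {7, 18, 30}
Elements in B but not A: {14, 15, 20, 24, 27, 29, 34, 38, 39, 40}
A △ B = {7, 14, 15, 18, 20, 24, 27, 29, 30, 34, 38, 39, 40}

{7, 14, 15, 18, 20, 24, 27, 29, 30, 34, 38, 39, 40}


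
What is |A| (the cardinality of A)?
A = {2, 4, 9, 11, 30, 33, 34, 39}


Set A = {2, 4, 9, 11, 30, 33, 34, 39}
Listing elements: 2, 4, 9, 11, 30, 33, 34, 39
Counting: 8 elements
|A| = 8

8


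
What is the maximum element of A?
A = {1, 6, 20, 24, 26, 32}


Set A = {1, 6, 20, 24, 26, 32}
Elements in ascending order: 1, 6, 20, 24, 26, 32
The largest element is 32.

32


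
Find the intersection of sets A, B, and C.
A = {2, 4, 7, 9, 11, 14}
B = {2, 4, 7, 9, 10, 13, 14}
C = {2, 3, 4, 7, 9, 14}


Set A = {2, 4, 7, 9, 11, 14}
Set B = {2, 4, 7, 9, 10, 13, 14}
Set C = {2, 3, 4, 7, 9, 14}
First, A ∩ B = {2, 4, 7, 9, 14}
Then, (A ∩ B) ∩ C = {2, 4, 7, 9, 14}

{2, 4, 7, 9, 14}


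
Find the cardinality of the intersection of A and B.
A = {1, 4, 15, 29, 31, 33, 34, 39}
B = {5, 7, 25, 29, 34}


Set A = {1, 4, 15, 29, 31, 33, 34, 39}
Set B = {5, 7, 25, 29, 34}
A ∩ B = {29, 34}
|A ∩ B| = 2

2


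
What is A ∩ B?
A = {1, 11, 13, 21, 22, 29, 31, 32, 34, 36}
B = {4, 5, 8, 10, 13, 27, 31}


Set A = {1, 11, 13, 21, 22, 29, 31, 32, 34, 36}
Set B = {4, 5, 8, 10, 13, 27, 31}
A ∩ B includes only elements in both sets.
Check each element of A against B:
1 ✗, 11 ✗, 13 ✓, 21 ✗, 22 ✗, 29 ✗, 31 ✓, 32 ✗, 34 ✗, 36 ✗
A ∩ B = {13, 31}

{13, 31}


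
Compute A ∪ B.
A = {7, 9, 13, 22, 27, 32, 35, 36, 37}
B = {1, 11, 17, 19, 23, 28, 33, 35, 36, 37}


Set A = {7, 9, 13, 22, 27, 32, 35, 36, 37}
Set B = {1, 11, 17, 19, 23, 28, 33, 35, 36, 37}
A ∪ B includes all elements in either set.
Elements from A: {7, 9, 13, 22, 27, 32, 35, 36, 37}
Elements from B not already included: {1, 11, 17, 19, 23, 28, 33}
A ∪ B = {1, 7, 9, 11, 13, 17, 19, 22, 23, 27, 28, 32, 33, 35, 36, 37}

{1, 7, 9, 11, 13, 17, 19, 22, 23, 27, 28, 32, 33, 35, 36, 37}


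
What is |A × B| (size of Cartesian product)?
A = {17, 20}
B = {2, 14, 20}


Set A = {17, 20} has 2 elements.
Set B = {2, 14, 20} has 3 elements.
|A × B| = |A| × |B| = 2 × 3 = 6

6


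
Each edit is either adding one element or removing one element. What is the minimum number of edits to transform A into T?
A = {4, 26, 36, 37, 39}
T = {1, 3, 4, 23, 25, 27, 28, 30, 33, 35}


Set A = {4, 26, 36, 37, 39}
Set T = {1, 3, 4, 23, 25, 27, 28, 30, 33, 35}
Elements to remove from A (in A, not in T): {26, 36, 37, 39} → 4 removals
Elements to add to A (in T, not in A): {1, 3, 23, 25, 27, 28, 30, 33, 35} → 9 additions
Total edits = 4 + 9 = 13

13


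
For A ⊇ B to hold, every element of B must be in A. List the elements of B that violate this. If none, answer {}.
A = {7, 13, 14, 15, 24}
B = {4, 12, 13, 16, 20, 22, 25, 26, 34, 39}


Set A = {7, 13, 14, 15, 24}
Set B = {4, 12, 13, 16, 20, 22, 25, 26, 34, 39}
Check each element of B against A:
4 ∉ A (include), 12 ∉ A (include), 13 ∈ A, 16 ∉ A (include), 20 ∉ A (include), 22 ∉ A (include), 25 ∉ A (include), 26 ∉ A (include), 34 ∉ A (include), 39 ∉ A (include)
Elements of B not in A: {4, 12, 16, 20, 22, 25, 26, 34, 39}

{4, 12, 16, 20, 22, 25, 26, 34, 39}


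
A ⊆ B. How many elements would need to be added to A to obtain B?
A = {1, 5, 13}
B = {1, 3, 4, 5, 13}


Set A = {1, 5, 13}, |A| = 3
Set B = {1, 3, 4, 5, 13}, |B| = 5
Since A ⊆ B: B \ A = {3, 4}
|B| - |A| = 5 - 3 = 2

2


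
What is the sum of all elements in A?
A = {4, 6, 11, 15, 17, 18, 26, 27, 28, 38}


Set A = {4, 6, 11, 15, 17, 18, 26, 27, 28, 38}
Sum = 4 + 6 + 11 + 15 + 17 + 18 + 26 + 27 + 28 + 38 = 190

190


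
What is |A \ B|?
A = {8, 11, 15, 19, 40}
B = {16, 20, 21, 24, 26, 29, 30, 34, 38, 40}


Set A = {8, 11, 15, 19, 40}
Set B = {16, 20, 21, 24, 26, 29, 30, 34, 38, 40}
A \ B = {8, 11, 15, 19}
|A \ B| = 4

4


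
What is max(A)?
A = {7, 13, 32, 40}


Set A = {7, 13, 32, 40}
Elements in ascending order: 7, 13, 32, 40
The largest element is 40.

40


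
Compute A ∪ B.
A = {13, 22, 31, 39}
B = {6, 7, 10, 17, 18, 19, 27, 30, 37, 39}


Set A = {13, 22, 31, 39}
Set B = {6, 7, 10, 17, 18, 19, 27, 30, 37, 39}
A ∪ B includes all elements in either set.
Elements from A: {13, 22, 31, 39}
Elements from B not already included: {6, 7, 10, 17, 18, 19, 27, 30, 37}
A ∪ B = {6, 7, 10, 13, 17, 18, 19, 22, 27, 30, 31, 37, 39}

{6, 7, 10, 13, 17, 18, 19, 22, 27, 30, 31, 37, 39}


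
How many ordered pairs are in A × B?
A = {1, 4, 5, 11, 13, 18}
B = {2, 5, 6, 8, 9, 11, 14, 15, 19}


Set A = {1, 4, 5, 11, 13, 18} has 6 elements.
Set B = {2, 5, 6, 8, 9, 11, 14, 15, 19} has 9 elements.
|A × B| = |A| × |B| = 6 × 9 = 54

54


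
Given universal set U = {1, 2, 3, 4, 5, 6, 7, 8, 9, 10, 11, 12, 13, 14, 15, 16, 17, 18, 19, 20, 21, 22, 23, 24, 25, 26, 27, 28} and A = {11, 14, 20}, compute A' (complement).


Universal set U = {1, 2, 3, 4, 5, 6, 7, 8, 9, 10, 11, 12, 13, 14, 15, 16, 17, 18, 19, 20, 21, 22, 23, 24, 25, 26, 27, 28}
Set A = {11, 14, 20}
A' = U \ A = elements in U but not in A
Checking each element of U:
1 (not in A, include), 2 (not in A, include), 3 (not in A, include), 4 (not in A, include), 5 (not in A, include), 6 (not in A, include), 7 (not in A, include), 8 (not in A, include), 9 (not in A, include), 10 (not in A, include), 11 (in A, exclude), 12 (not in A, include), 13 (not in A, include), 14 (in A, exclude), 15 (not in A, include), 16 (not in A, include), 17 (not in A, include), 18 (not in A, include), 19 (not in A, include), 20 (in A, exclude), 21 (not in A, include), 22 (not in A, include), 23 (not in A, include), 24 (not in A, include), 25 (not in A, include), 26 (not in A, include), 27 (not in A, include), 28 (not in A, include)
A' = {1, 2, 3, 4, 5, 6, 7, 8, 9, 10, 12, 13, 15, 16, 17, 18, 19, 21, 22, 23, 24, 25, 26, 27, 28}

{1, 2, 3, 4, 5, 6, 7, 8, 9, 10, 12, 13, 15, 16, 17, 18, 19, 21, 22, 23, 24, 25, 26, 27, 28}


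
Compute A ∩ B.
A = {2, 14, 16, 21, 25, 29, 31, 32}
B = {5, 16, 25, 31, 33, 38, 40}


Set A = {2, 14, 16, 21, 25, 29, 31, 32}
Set B = {5, 16, 25, 31, 33, 38, 40}
A ∩ B includes only elements in both sets.
Check each element of A against B:
2 ✗, 14 ✗, 16 ✓, 21 ✗, 25 ✓, 29 ✗, 31 ✓, 32 ✗
A ∩ B = {16, 25, 31}

{16, 25, 31}


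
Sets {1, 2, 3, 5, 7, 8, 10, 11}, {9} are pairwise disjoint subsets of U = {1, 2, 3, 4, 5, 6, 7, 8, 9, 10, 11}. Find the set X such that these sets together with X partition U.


U = {1, 2, 3, 4, 5, 6, 7, 8, 9, 10, 11}
Shown blocks: {1, 2, 3, 5, 7, 8, 10, 11}, {9}
A partition's blocks are pairwise disjoint and cover U, so the missing block = U \ (union of shown blocks).
Union of shown blocks: {1, 2, 3, 5, 7, 8, 9, 10, 11}
Missing block = U \ (union) = {4, 6}

{4, 6}


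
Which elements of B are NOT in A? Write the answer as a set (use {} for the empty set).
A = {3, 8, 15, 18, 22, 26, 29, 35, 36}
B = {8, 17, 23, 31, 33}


Set A = {3, 8, 15, 18, 22, 26, 29, 35, 36}
Set B = {8, 17, 23, 31, 33}
Check each element of B against A:
8 ∈ A, 17 ∉ A (include), 23 ∉ A (include), 31 ∉ A (include), 33 ∉ A (include)
Elements of B not in A: {17, 23, 31, 33}

{17, 23, 31, 33}


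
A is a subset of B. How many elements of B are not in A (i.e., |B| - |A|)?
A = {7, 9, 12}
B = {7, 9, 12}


Set A = {7, 9, 12}, |A| = 3
Set B = {7, 9, 12}, |B| = 3
Since A ⊆ B: B \ A = {}
|B| - |A| = 3 - 3 = 0

0


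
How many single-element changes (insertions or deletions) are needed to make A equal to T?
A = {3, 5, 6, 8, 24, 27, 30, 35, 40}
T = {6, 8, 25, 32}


Set A = {3, 5, 6, 8, 24, 27, 30, 35, 40}
Set T = {6, 8, 25, 32}
Elements to remove from A (in A, not in T): {3, 5, 24, 27, 30, 35, 40} → 7 removals
Elements to add to A (in T, not in A): {25, 32} → 2 additions
Total edits = 7 + 2 = 9

9


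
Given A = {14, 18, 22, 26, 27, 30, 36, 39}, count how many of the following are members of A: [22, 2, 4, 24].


Set A = {14, 18, 22, 26, 27, 30, 36, 39}
Candidates: [22, 2, 4, 24]
Check each candidate:
22 ∈ A, 2 ∉ A, 4 ∉ A, 24 ∉ A
Count of candidates in A: 1

1


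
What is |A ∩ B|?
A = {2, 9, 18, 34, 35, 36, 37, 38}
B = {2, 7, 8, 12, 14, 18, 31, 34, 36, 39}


Set A = {2, 9, 18, 34, 35, 36, 37, 38}
Set B = {2, 7, 8, 12, 14, 18, 31, 34, 36, 39}
A ∩ B = {2, 18, 34, 36}
|A ∩ B| = 4

4


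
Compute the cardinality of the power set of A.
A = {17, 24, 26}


Set A = {17, 24, 26}
|A| = 3
The power set P(A) contains all subsets of A.
|P(A)| = 2^|A| = 2^3 = 8

8


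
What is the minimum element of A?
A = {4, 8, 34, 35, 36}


Set A = {4, 8, 34, 35, 36}
Elements in ascending order: 4, 8, 34, 35, 36
The smallest element is 4.

4


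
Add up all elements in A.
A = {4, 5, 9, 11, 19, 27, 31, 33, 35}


Set A = {4, 5, 9, 11, 19, 27, 31, 33, 35}
Sum = 4 + 5 + 9 + 11 + 19 + 27 + 31 + 33 + 35 = 174

174


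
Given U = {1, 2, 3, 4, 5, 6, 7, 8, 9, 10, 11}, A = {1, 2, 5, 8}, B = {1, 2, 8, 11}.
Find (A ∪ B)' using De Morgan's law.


U = {1, 2, 3, 4, 5, 6, 7, 8, 9, 10, 11}
A = {1, 2, 5, 8}, B = {1, 2, 8, 11}
A ∪ B = {1, 2, 5, 8, 11}
(A ∪ B)' = U \ (A ∪ B) = {3, 4, 6, 7, 9, 10}
Verification via A' ∩ B': A' = {3, 4, 6, 7, 9, 10, 11}, B' = {3, 4, 5, 6, 7, 9, 10}
A' ∩ B' = {3, 4, 6, 7, 9, 10} ✓

{3, 4, 6, 7, 9, 10}


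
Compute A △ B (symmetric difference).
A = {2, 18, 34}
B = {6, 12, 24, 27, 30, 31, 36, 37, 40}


Set A = {2, 18, 34}
Set B = {6, 12, 24, 27, 30, 31, 36, 37, 40}
A △ B = (A \ B) ∪ (B \ A)
Elements in A but not B: {2, 18, 34}
Elements in B but not A: {6, 12, 24, 27, 30, 31, 36, 37, 40}
A △ B = {2, 6, 12, 18, 24, 27, 30, 31, 34, 36, 37, 40}

{2, 6, 12, 18, 24, 27, 30, 31, 34, 36, 37, 40}


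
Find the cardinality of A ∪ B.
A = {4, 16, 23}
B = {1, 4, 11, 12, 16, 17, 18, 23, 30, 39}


Set A = {4, 16, 23}, |A| = 3
Set B = {1, 4, 11, 12, 16, 17, 18, 23, 30, 39}, |B| = 10
A ∩ B = {4, 16, 23}, |A ∩ B| = 3
|A ∪ B| = |A| + |B| - |A ∩ B| = 3 + 10 - 3 = 10

10


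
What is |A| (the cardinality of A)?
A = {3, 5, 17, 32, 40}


Set A = {3, 5, 17, 32, 40}
Listing elements: 3, 5, 17, 32, 40
Counting: 5 elements
|A| = 5

5


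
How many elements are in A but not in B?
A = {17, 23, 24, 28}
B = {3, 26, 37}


Set A = {17, 23, 24, 28}
Set B = {3, 26, 37}
A \ B = {17, 23, 24, 28}
|A \ B| = 4

4


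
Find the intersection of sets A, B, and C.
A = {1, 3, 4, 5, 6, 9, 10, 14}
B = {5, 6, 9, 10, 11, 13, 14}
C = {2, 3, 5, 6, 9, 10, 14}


Set A = {1, 3, 4, 5, 6, 9, 10, 14}
Set B = {5, 6, 9, 10, 11, 13, 14}
Set C = {2, 3, 5, 6, 9, 10, 14}
First, A ∩ B = {5, 6, 9, 10, 14}
Then, (A ∩ B) ∩ C = {5, 6, 9, 10, 14}

{5, 6, 9, 10, 14}


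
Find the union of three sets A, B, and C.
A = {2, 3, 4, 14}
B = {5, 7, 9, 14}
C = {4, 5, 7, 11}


Set A = {2, 3, 4, 14}
Set B = {5, 7, 9, 14}
Set C = {4, 5, 7, 11}
First, A ∪ B = {2, 3, 4, 5, 7, 9, 14}
Then, (A ∪ B) ∪ C = {2, 3, 4, 5, 7, 9, 11, 14}

{2, 3, 4, 5, 7, 9, 11, 14}


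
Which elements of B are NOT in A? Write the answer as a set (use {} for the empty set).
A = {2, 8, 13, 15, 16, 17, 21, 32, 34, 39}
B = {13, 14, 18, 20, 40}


Set A = {2, 8, 13, 15, 16, 17, 21, 32, 34, 39}
Set B = {13, 14, 18, 20, 40}
Check each element of B against A:
13 ∈ A, 14 ∉ A (include), 18 ∉ A (include), 20 ∉ A (include), 40 ∉ A (include)
Elements of B not in A: {14, 18, 20, 40}

{14, 18, 20, 40}


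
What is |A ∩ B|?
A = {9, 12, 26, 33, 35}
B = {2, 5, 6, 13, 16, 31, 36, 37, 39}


Set A = {9, 12, 26, 33, 35}
Set B = {2, 5, 6, 13, 16, 31, 36, 37, 39}
A ∩ B = {}
|A ∩ B| = 0

0


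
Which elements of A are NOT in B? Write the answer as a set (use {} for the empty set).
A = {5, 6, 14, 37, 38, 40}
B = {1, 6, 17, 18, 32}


Set A = {5, 6, 14, 37, 38, 40}
Set B = {1, 6, 17, 18, 32}
Check each element of A against B:
5 ∉ B (include), 6 ∈ B, 14 ∉ B (include), 37 ∉ B (include), 38 ∉ B (include), 40 ∉ B (include)
Elements of A not in B: {5, 14, 37, 38, 40}

{5, 14, 37, 38, 40}


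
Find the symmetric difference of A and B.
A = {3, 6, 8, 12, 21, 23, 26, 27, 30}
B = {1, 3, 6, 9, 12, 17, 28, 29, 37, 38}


Set A = {3, 6, 8, 12, 21, 23, 26, 27, 30}
Set B = {1, 3, 6, 9, 12, 17, 28, 29, 37, 38}
A △ B = (A \ B) ∪ (B \ A)
Elements in A but not B: {8, 21, 23, 26, 27, 30}
Elements in B but not A: {1, 9, 17, 28, 29, 37, 38}
A △ B = {1, 8, 9, 17, 21, 23, 26, 27, 28, 29, 30, 37, 38}

{1, 8, 9, 17, 21, 23, 26, 27, 28, 29, 30, 37, 38}


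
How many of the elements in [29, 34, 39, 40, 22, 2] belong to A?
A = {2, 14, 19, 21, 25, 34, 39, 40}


Set A = {2, 14, 19, 21, 25, 34, 39, 40}
Candidates: [29, 34, 39, 40, 22, 2]
Check each candidate:
29 ∉ A, 34 ∈ A, 39 ∈ A, 40 ∈ A, 22 ∉ A, 2 ∈ A
Count of candidates in A: 4

4


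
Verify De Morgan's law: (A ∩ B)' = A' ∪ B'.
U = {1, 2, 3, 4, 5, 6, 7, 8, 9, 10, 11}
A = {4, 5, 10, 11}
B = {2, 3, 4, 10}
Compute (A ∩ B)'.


U = {1, 2, 3, 4, 5, 6, 7, 8, 9, 10, 11}
A = {4, 5, 10, 11}, B = {2, 3, 4, 10}
A ∩ B = {4, 10}
(A ∩ B)' = U \ (A ∩ B) = {1, 2, 3, 5, 6, 7, 8, 9, 11}
Verification via A' ∪ B': A' = {1, 2, 3, 6, 7, 8, 9}, B' = {1, 5, 6, 7, 8, 9, 11}
A' ∪ B' = {1, 2, 3, 5, 6, 7, 8, 9, 11} ✓

{1, 2, 3, 5, 6, 7, 8, 9, 11}


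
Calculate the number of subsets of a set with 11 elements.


The set has 11 elements.
The power set contains all possible subsets.
|P(A)| = 2^|A| = 2^11 = 2048

2048


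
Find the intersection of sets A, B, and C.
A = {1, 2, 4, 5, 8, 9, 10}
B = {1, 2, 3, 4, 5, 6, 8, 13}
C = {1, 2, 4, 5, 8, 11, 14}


Set A = {1, 2, 4, 5, 8, 9, 10}
Set B = {1, 2, 3, 4, 5, 6, 8, 13}
Set C = {1, 2, 4, 5, 8, 11, 14}
First, A ∩ B = {1, 2, 4, 5, 8}
Then, (A ∩ B) ∩ C = {1, 2, 4, 5, 8}

{1, 2, 4, 5, 8}


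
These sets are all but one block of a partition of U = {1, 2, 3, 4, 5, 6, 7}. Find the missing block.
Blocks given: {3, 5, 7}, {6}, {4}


U = {1, 2, 3, 4, 5, 6, 7}
Shown blocks: {3, 5, 7}, {6}, {4}
A partition's blocks are pairwise disjoint and cover U, so the missing block = U \ (union of shown blocks).
Union of shown blocks: {3, 4, 5, 6, 7}
Missing block = U \ (union) = {1, 2}

{1, 2}


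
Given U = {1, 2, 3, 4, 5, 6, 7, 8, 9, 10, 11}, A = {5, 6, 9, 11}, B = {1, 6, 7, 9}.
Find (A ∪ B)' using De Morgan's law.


U = {1, 2, 3, 4, 5, 6, 7, 8, 9, 10, 11}
A = {5, 6, 9, 11}, B = {1, 6, 7, 9}
A ∪ B = {1, 5, 6, 7, 9, 11}
(A ∪ B)' = U \ (A ∪ B) = {2, 3, 4, 8, 10}
Verification via A' ∩ B': A' = {1, 2, 3, 4, 7, 8, 10}, B' = {2, 3, 4, 5, 8, 10, 11}
A' ∩ B' = {2, 3, 4, 8, 10} ✓

{2, 3, 4, 8, 10}


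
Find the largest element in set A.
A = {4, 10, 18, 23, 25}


Set A = {4, 10, 18, 23, 25}
Elements in ascending order: 4, 10, 18, 23, 25
The largest element is 25.

25


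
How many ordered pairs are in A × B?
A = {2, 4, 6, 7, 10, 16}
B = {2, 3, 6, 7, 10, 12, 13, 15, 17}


Set A = {2, 4, 6, 7, 10, 16} has 6 elements.
Set B = {2, 3, 6, 7, 10, 12, 13, 15, 17} has 9 elements.
|A × B| = |A| × |B| = 6 × 9 = 54

54


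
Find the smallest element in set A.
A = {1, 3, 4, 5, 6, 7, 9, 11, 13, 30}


Set A = {1, 3, 4, 5, 6, 7, 9, 11, 13, 30}
Elements in ascending order: 1, 3, 4, 5, 6, 7, 9, 11, 13, 30
The smallest element is 1.

1


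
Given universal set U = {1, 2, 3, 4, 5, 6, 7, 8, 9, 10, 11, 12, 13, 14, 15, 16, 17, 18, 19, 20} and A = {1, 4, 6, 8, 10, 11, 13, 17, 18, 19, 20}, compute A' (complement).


Universal set U = {1, 2, 3, 4, 5, 6, 7, 8, 9, 10, 11, 12, 13, 14, 15, 16, 17, 18, 19, 20}
Set A = {1, 4, 6, 8, 10, 11, 13, 17, 18, 19, 20}
A' = U \ A = elements in U but not in A
Checking each element of U:
1 (in A, exclude), 2 (not in A, include), 3 (not in A, include), 4 (in A, exclude), 5 (not in A, include), 6 (in A, exclude), 7 (not in A, include), 8 (in A, exclude), 9 (not in A, include), 10 (in A, exclude), 11 (in A, exclude), 12 (not in A, include), 13 (in A, exclude), 14 (not in A, include), 15 (not in A, include), 16 (not in A, include), 17 (in A, exclude), 18 (in A, exclude), 19 (in A, exclude), 20 (in A, exclude)
A' = {2, 3, 5, 7, 9, 12, 14, 15, 16}

{2, 3, 5, 7, 9, 12, 14, 15, 16}


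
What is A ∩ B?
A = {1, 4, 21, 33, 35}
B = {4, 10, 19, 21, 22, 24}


Set A = {1, 4, 21, 33, 35}
Set B = {4, 10, 19, 21, 22, 24}
A ∩ B includes only elements in both sets.
Check each element of A against B:
1 ✗, 4 ✓, 21 ✓, 33 ✗, 35 ✗
A ∩ B = {4, 21}

{4, 21}


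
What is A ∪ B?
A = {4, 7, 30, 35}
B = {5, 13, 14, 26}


Set A = {4, 7, 30, 35}
Set B = {5, 13, 14, 26}
A ∪ B includes all elements in either set.
Elements from A: {4, 7, 30, 35}
Elements from B not already included: {5, 13, 14, 26}
A ∪ B = {4, 5, 7, 13, 14, 26, 30, 35}

{4, 5, 7, 13, 14, 26, 30, 35}


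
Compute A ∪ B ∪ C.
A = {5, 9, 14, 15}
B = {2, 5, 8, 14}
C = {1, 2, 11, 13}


Set A = {5, 9, 14, 15}
Set B = {2, 5, 8, 14}
Set C = {1, 2, 11, 13}
First, A ∪ B = {2, 5, 8, 9, 14, 15}
Then, (A ∪ B) ∪ C = {1, 2, 5, 8, 9, 11, 13, 14, 15}

{1, 2, 5, 8, 9, 11, 13, 14, 15}


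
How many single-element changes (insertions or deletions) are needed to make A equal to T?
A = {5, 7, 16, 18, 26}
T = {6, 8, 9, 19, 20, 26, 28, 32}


Set A = {5, 7, 16, 18, 26}
Set T = {6, 8, 9, 19, 20, 26, 28, 32}
Elements to remove from A (in A, not in T): {5, 7, 16, 18} → 4 removals
Elements to add to A (in T, not in A): {6, 8, 9, 19, 20, 28, 32} → 7 additions
Total edits = 4 + 7 = 11

11


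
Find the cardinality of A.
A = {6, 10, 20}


Set A = {6, 10, 20}
Listing elements: 6, 10, 20
Counting: 3 elements
|A| = 3

3


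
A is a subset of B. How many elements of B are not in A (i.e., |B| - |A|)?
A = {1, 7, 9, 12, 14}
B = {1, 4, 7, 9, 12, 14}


Set A = {1, 7, 9, 12, 14}, |A| = 5
Set B = {1, 4, 7, 9, 12, 14}, |B| = 6
Since A ⊆ B: B \ A = {4}
|B| - |A| = 6 - 5 = 1

1


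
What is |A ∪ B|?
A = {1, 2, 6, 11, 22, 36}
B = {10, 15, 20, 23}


Set A = {1, 2, 6, 11, 22, 36}, |A| = 6
Set B = {10, 15, 20, 23}, |B| = 4
A ∩ B = {}, |A ∩ B| = 0
|A ∪ B| = |A| + |B| - |A ∩ B| = 6 + 4 - 0 = 10

10


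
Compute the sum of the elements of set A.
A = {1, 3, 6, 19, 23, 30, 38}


Set A = {1, 3, 6, 19, 23, 30, 38}
Sum = 1 + 3 + 6 + 19 + 23 + 30 + 38 = 120

120


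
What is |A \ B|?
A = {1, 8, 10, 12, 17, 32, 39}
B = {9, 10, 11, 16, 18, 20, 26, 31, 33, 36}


Set A = {1, 8, 10, 12, 17, 32, 39}
Set B = {9, 10, 11, 16, 18, 20, 26, 31, 33, 36}
A \ B = {1, 8, 12, 17, 32, 39}
|A \ B| = 6

6


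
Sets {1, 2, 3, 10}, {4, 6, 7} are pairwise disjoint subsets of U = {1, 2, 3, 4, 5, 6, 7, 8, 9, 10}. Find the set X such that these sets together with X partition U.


U = {1, 2, 3, 4, 5, 6, 7, 8, 9, 10}
Shown blocks: {1, 2, 3, 10}, {4, 6, 7}
A partition's blocks are pairwise disjoint and cover U, so the missing block = U \ (union of shown blocks).
Union of shown blocks: {1, 2, 3, 4, 6, 7, 10}
Missing block = U \ (union) = {5, 8, 9}

{5, 8, 9}


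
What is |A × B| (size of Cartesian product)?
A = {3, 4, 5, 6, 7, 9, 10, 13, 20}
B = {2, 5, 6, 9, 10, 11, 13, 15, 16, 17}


Set A = {3, 4, 5, 6, 7, 9, 10, 13, 20} has 9 elements.
Set B = {2, 5, 6, 9, 10, 11, 13, 15, 16, 17} has 10 elements.
|A × B| = |A| × |B| = 9 × 10 = 90

90


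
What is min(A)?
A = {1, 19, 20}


Set A = {1, 19, 20}
Elements in ascending order: 1, 19, 20
The smallest element is 1.

1


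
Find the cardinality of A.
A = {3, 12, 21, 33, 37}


Set A = {3, 12, 21, 33, 37}
Listing elements: 3, 12, 21, 33, 37
Counting: 5 elements
|A| = 5

5


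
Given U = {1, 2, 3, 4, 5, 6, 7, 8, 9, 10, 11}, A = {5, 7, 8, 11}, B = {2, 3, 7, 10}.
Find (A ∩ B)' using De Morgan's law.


U = {1, 2, 3, 4, 5, 6, 7, 8, 9, 10, 11}
A = {5, 7, 8, 11}, B = {2, 3, 7, 10}
A ∩ B = {7}
(A ∩ B)' = U \ (A ∩ B) = {1, 2, 3, 4, 5, 6, 8, 9, 10, 11}
Verification via A' ∪ B': A' = {1, 2, 3, 4, 6, 9, 10}, B' = {1, 4, 5, 6, 8, 9, 11}
A' ∪ B' = {1, 2, 3, 4, 5, 6, 8, 9, 10, 11} ✓

{1, 2, 3, 4, 5, 6, 8, 9, 10, 11}


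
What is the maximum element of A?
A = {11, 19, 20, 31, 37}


Set A = {11, 19, 20, 31, 37}
Elements in ascending order: 11, 19, 20, 31, 37
The largest element is 37.

37


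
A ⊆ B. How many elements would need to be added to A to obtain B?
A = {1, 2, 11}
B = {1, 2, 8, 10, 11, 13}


Set A = {1, 2, 11}, |A| = 3
Set B = {1, 2, 8, 10, 11, 13}, |B| = 6
Since A ⊆ B: B \ A = {8, 10, 13}
|B| - |A| = 6 - 3 = 3

3


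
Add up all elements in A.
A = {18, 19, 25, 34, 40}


Set A = {18, 19, 25, 34, 40}
Sum = 18 + 19 + 25 + 34 + 40 = 136

136


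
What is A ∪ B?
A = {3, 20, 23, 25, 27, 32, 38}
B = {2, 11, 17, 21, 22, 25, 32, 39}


Set A = {3, 20, 23, 25, 27, 32, 38}
Set B = {2, 11, 17, 21, 22, 25, 32, 39}
A ∪ B includes all elements in either set.
Elements from A: {3, 20, 23, 25, 27, 32, 38}
Elements from B not already included: {2, 11, 17, 21, 22, 39}
A ∪ B = {2, 3, 11, 17, 20, 21, 22, 23, 25, 27, 32, 38, 39}

{2, 3, 11, 17, 20, 21, 22, 23, 25, 27, 32, 38, 39}


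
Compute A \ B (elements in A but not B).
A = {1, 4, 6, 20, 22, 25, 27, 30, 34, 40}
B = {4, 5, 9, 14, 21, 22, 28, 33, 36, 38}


Set A = {1, 4, 6, 20, 22, 25, 27, 30, 34, 40}
Set B = {4, 5, 9, 14, 21, 22, 28, 33, 36, 38}
A \ B includes elements in A that are not in B.
Check each element of A:
1 (not in B, keep), 4 (in B, remove), 6 (not in B, keep), 20 (not in B, keep), 22 (in B, remove), 25 (not in B, keep), 27 (not in B, keep), 30 (not in B, keep), 34 (not in B, keep), 40 (not in B, keep)
A \ B = {1, 6, 20, 25, 27, 30, 34, 40}

{1, 6, 20, 25, 27, 30, 34, 40}


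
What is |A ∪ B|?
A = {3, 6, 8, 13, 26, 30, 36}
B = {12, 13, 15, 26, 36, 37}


Set A = {3, 6, 8, 13, 26, 30, 36}, |A| = 7
Set B = {12, 13, 15, 26, 36, 37}, |B| = 6
A ∩ B = {13, 26, 36}, |A ∩ B| = 3
|A ∪ B| = |A| + |B| - |A ∩ B| = 7 + 6 - 3 = 10

10


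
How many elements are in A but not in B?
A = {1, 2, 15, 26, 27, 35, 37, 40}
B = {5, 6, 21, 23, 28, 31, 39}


Set A = {1, 2, 15, 26, 27, 35, 37, 40}
Set B = {5, 6, 21, 23, 28, 31, 39}
A \ B = {1, 2, 15, 26, 27, 35, 37, 40}
|A \ B| = 8

8


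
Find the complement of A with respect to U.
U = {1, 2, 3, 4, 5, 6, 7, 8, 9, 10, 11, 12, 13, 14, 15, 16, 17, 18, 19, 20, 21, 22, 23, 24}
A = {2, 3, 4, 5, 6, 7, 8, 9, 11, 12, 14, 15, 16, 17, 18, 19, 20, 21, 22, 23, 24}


Universal set U = {1, 2, 3, 4, 5, 6, 7, 8, 9, 10, 11, 12, 13, 14, 15, 16, 17, 18, 19, 20, 21, 22, 23, 24}
Set A = {2, 3, 4, 5, 6, 7, 8, 9, 11, 12, 14, 15, 16, 17, 18, 19, 20, 21, 22, 23, 24}
A' = U \ A = elements in U but not in A
Checking each element of U:
1 (not in A, include), 2 (in A, exclude), 3 (in A, exclude), 4 (in A, exclude), 5 (in A, exclude), 6 (in A, exclude), 7 (in A, exclude), 8 (in A, exclude), 9 (in A, exclude), 10 (not in A, include), 11 (in A, exclude), 12 (in A, exclude), 13 (not in A, include), 14 (in A, exclude), 15 (in A, exclude), 16 (in A, exclude), 17 (in A, exclude), 18 (in A, exclude), 19 (in A, exclude), 20 (in A, exclude), 21 (in A, exclude), 22 (in A, exclude), 23 (in A, exclude), 24 (in A, exclude)
A' = {1, 10, 13}

{1, 10, 13}


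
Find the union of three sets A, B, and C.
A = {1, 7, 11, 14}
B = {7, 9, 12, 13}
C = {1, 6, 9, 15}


Set A = {1, 7, 11, 14}
Set B = {7, 9, 12, 13}
Set C = {1, 6, 9, 15}
First, A ∪ B = {1, 7, 9, 11, 12, 13, 14}
Then, (A ∪ B) ∪ C = {1, 6, 7, 9, 11, 12, 13, 14, 15}

{1, 6, 7, 9, 11, 12, 13, 14, 15}


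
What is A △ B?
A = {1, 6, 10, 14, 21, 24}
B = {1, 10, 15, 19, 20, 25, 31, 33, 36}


Set A = {1, 6, 10, 14, 21, 24}
Set B = {1, 10, 15, 19, 20, 25, 31, 33, 36}
A △ B = (A \ B) ∪ (B \ A)
Elements in A but not B: {6, 14, 21, 24}
Elements in B but not A: {15, 19, 20, 25, 31, 33, 36}
A △ B = {6, 14, 15, 19, 20, 21, 24, 25, 31, 33, 36}

{6, 14, 15, 19, 20, 21, 24, 25, 31, 33, 36}


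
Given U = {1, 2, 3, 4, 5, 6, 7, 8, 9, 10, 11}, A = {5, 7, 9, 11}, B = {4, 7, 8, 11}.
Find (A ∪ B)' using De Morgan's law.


U = {1, 2, 3, 4, 5, 6, 7, 8, 9, 10, 11}
A = {5, 7, 9, 11}, B = {4, 7, 8, 11}
A ∪ B = {4, 5, 7, 8, 9, 11}
(A ∪ B)' = U \ (A ∪ B) = {1, 2, 3, 6, 10}
Verification via A' ∩ B': A' = {1, 2, 3, 4, 6, 8, 10}, B' = {1, 2, 3, 5, 6, 9, 10}
A' ∩ B' = {1, 2, 3, 6, 10} ✓

{1, 2, 3, 6, 10}


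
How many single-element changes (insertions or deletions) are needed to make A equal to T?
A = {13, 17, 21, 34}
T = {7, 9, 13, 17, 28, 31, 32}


Set A = {13, 17, 21, 34}
Set T = {7, 9, 13, 17, 28, 31, 32}
Elements to remove from A (in A, not in T): {21, 34} → 2 removals
Elements to add to A (in T, not in A): {7, 9, 28, 31, 32} → 5 additions
Total edits = 2 + 5 = 7

7


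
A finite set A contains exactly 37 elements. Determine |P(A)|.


The set has 37 elements.
The power set contains all possible subsets.
|P(A)| = 2^|A| = 2^37 = 137438953472

137438953472


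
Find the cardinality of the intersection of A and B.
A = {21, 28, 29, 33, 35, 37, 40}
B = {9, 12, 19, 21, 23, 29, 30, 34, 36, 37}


Set A = {21, 28, 29, 33, 35, 37, 40}
Set B = {9, 12, 19, 21, 23, 29, 30, 34, 36, 37}
A ∩ B = {21, 29, 37}
|A ∩ B| = 3

3


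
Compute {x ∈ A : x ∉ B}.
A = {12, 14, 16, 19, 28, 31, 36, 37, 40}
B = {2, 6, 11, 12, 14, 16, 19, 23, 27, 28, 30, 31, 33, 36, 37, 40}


Set A = {12, 14, 16, 19, 28, 31, 36, 37, 40}
Set B = {2, 6, 11, 12, 14, 16, 19, 23, 27, 28, 30, 31, 33, 36, 37, 40}
Check each element of A against B:
12 ∈ B, 14 ∈ B, 16 ∈ B, 19 ∈ B, 28 ∈ B, 31 ∈ B, 36 ∈ B, 37 ∈ B, 40 ∈ B
Elements of A not in B: {}

{}


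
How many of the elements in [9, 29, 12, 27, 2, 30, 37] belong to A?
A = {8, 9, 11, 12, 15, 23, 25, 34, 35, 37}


Set A = {8, 9, 11, 12, 15, 23, 25, 34, 35, 37}
Candidates: [9, 29, 12, 27, 2, 30, 37]
Check each candidate:
9 ∈ A, 29 ∉ A, 12 ∈ A, 27 ∉ A, 2 ∉ A, 30 ∉ A, 37 ∈ A
Count of candidates in A: 3

3


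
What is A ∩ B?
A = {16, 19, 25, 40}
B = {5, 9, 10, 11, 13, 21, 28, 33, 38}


Set A = {16, 19, 25, 40}
Set B = {5, 9, 10, 11, 13, 21, 28, 33, 38}
A ∩ B includes only elements in both sets.
Check each element of A against B:
16 ✗, 19 ✗, 25 ✗, 40 ✗
A ∩ B = {}

{}


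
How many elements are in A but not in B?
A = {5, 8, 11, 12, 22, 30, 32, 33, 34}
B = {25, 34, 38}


Set A = {5, 8, 11, 12, 22, 30, 32, 33, 34}
Set B = {25, 34, 38}
A \ B = {5, 8, 11, 12, 22, 30, 32, 33}
|A \ B| = 8

8


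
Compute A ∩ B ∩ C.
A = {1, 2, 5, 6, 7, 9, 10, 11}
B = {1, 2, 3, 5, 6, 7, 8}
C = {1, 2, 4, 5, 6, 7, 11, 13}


Set A = {1, 2, 5, 6, 7, 9, 10, 11}
Set B = {1, 2, 3, 5, 6, 7, 8}
Set C = {1, 2, 4, 5, 6, 7, 11, 13}
First, A ∩ B = {1, 2, 5, 6, 7}
Then, (A ∩ B) ∩ C = {1, 2, 5, 6, 7}

{1, 2, 5, 6, 7}


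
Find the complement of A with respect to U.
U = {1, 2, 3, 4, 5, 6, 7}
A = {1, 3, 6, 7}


Universal set U = {1, 2, 3, 4, 5, 6, 7}
Set A = {1, 3, 6, 7}
A' = U \ A = elements in U but not in A
Checking each element of U:
1 (in A, exclude), 2 (not in A, include), 3 (in A, exclude), 4 (not in A, include), 5 (not in A, include), 6 (in A, exclude), 7 (in A, exclude)
A' = {2, 4, 5}

{2, 4, 5}


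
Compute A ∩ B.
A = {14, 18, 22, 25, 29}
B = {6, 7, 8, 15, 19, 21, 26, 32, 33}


Set A = {14, 18, 22, 25, 29}
Set B = {6, 7, 8, 15, 19, 21, 26, 32, 33}
A ∩ B includes only elements in both sets.
Check each element of A against B:
14 ✗, 18 ✗, 22 ✗, 25 ✗, 29 ✗
A ∩ B = {}

{}


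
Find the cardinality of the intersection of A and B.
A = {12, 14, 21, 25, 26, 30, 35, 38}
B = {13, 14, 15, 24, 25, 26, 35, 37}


Set A = {12, 14, 21, 25, 26, 30, 35, 38}
Set B = {13, 14, 15, 24, 25, 26, 35, 37}
A ∩ B = {14, 25, 26, 35}
|A ∩ B| = 4

4


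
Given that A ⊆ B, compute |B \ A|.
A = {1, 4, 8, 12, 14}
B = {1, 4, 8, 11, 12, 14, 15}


Set A = {1, 4, 8, 12, 14}, |A| = 5
Set B = {1, 4, 8, 11, 12, 14, 15}, |B| = 7
Since A ⊆ B: B \ A = {11, 15}
|B| - |A| = 7 - 5 = 2

2


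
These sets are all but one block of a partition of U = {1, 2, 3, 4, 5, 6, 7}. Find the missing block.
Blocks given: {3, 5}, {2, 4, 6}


U = {1, 2, 3, 4, 5, 6, 7}
Shown blocks: {3, 5}, {2, 4, 6}
A partition's blocks are pairwise disjoint and cover U, so the missing block = U \ (union of shown blocks).
Union of shown blocks: {2, 3, 4, 5, 6}
Missing block = U \ (union) = {1, 7}

{1, 7}


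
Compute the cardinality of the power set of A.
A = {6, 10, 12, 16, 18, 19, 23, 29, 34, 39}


Set A = {6, 10, 12, 16, 18, 19, 23, 29, 34, 39}
|A| = 10
The power set P(A) contains all subsets of A.
|P(A)| = 2^|A| = 2^10 = 1024

1024


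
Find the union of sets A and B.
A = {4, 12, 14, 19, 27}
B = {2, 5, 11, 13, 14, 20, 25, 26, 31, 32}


Set A = {4, 12, 14, 19, 27}
Set B = {2, 5, 11, 13, 14, 20, 25, 26, 31, 32}
A ∪ B includes all elements in either set.
Elements from A: {4, 12, 14, 19, 27}
Elements from B not already included: {2, 5, 11, 13, 20, 25, 26, 31, 32}
A ∪ B = {2, 4, 5, 11, 12, 13, 14, 19, 20, 25, 26, 27, 31, 32}

{2, 4, 5, 11, 12, 13, 14, 19, 20, 25, 26, 27, 31, 32}


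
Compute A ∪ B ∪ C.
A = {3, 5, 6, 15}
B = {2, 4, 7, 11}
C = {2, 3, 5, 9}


Set A = {3, 5, 6, 15}
Set B = {2, 4, 7, 11}
Set C = {2, 3, 5, 9}
First, A ∪ B = {2, 3, 4, 5, 6, 7, 11, 15}
Then, (A ∪ B) ∪ C = {2, 3, 4, 5, 6, 7, 9, 11, 15}

{2, 3, 4, 5, 6, 7, 9, 11, 15}


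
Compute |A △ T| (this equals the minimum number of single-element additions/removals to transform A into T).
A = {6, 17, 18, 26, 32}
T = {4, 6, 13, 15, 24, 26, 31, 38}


Set A = {6, 17, 18, 26, 32}
Set T = {4, 6, 13, 15, 24, 26, 31, 38}
Elements to remove from A (in A, not in T): {17, 18, 32} → 3 removals
Elements to add to A (in T, not in A): {4, 13, 15, 24, 31, 38} → 6 additions
Total edits = 3 + 6 = 9

9


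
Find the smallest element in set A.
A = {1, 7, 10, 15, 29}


Set A = {1, 7, 10, 15, 29}
Elements in ascending order: 1, 7, 10, 15, 29
The smallest element is 1.

1


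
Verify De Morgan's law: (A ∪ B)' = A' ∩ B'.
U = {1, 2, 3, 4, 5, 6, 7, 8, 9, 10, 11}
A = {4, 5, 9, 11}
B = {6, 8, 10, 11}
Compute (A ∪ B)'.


U = {1, 2, 3, 4, 5, 6, 7, 8, 9, 10, 11}
A = {4, 5, 9, 11}, B = {6, 8, 10, 11}
A ∪ B = {4, 5, 6, 8, 9, 10, 11}
(A ∪ B)' = U \ (A ∪ B) = {1, 2, 3, 7}
Verification via A' ∩ B': A' = {1, 2, 3, 6, 7, 8, 10}, B' = {1, 2, 3, 4, 5, 7, 9}
A' ∩ B' = {1, 2, 3, 7} ✓

{1, 2, 3, 7}


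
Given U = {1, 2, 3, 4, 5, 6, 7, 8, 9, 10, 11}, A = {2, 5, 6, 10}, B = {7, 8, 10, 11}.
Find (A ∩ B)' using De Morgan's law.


U = {1, 2, 3, 4, 5, 6, 7, 8, 9, 10, 11}
A = {2, 5, 6, 10}, B = {7, 8, 10, 11}
A ∩ B = {10}
(A ∩ B)' = U \ (A ∩ B) = {1, 2, 3, 4, 5, 6, 7, 8, 9, 11}
Verification via A' ∪ B': A' = {1, 3, 4, 7, 8, 9, 11}, B' = {1, 2, 3, 4, 5, 6, 9}
A' ∪ B' = {1, 2, 3, 4, 5, 6, 7, 8, 9, 11} ✓

{1, 2, 3, 4, 5, 6, 7, 8, 9, 11}
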